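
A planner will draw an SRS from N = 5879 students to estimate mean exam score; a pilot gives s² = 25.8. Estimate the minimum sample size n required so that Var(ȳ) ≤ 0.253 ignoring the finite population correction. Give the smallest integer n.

102

Without fpc, n₀ = s²/D = 25.8/0.253 = 101.9763.
Rounding up, n = 102.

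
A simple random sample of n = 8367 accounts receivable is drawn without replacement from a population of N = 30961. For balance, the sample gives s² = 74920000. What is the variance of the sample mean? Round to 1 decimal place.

6534.4

Under SRS without replacement, Var(ȳ) = (1 − f)·s²/n with f = n/N = 8367/30961 = 0.27024321.
Var(ȳ) = (1 − 0.27024321)·74920000/8367 = 0.72975679·8954.2249 = 6534.4064.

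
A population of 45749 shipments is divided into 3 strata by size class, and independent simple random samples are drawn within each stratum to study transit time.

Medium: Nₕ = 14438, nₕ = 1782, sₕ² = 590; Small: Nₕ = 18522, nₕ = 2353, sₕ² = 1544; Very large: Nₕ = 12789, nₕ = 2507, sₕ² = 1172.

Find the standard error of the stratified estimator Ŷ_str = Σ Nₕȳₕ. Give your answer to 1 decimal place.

Var(Ŷ_str) = Σₕ Nₕ²(1 − fₕ)sₕ²/nₕ.
Medium: 14438²·(1 − 1782/14438)·590/1782 = 6.0498947 × 10^7.
Small: 18522²·(1 − 2353/18522)·1544/2353 = 1.9651532 × 10^8.
Very large: 12789²·(1 − 2507/12789)·1172/2507 = 6.1473433 × 10^7.
Sum = 3.184877 × 10^8.
SE = √(3.184877 × 10^8) = 17846.2.

17846.2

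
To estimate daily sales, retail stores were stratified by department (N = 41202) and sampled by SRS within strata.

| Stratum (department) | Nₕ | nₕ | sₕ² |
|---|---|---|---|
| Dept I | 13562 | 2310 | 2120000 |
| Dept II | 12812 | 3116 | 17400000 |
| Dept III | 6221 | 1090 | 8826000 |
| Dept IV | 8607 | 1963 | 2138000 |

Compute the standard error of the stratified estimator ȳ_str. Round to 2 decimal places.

26.08

Var(ȳ_str) = Σₕ Wₕ²(1 − fₕ)sₕ²/nₕ with Wₕ = Nₕ/N, N = 41202.
Dept I: Wₕ = 0.32915878; term = 0.32915878²·(1 − 0.17032886)·2120000/2310 = 82.497493.
Dept II: Wₕ = 0.31095578; term = 0.31095578²·(1 − 0.24320949)·17400000/3116 = 408.62482.
Dept III: Wₕ = 0.15098782; term = 0.15098782²·(1 − 0.17521299)·8826000/1090 = 152.25201.
Dept IV: Wₕ = 0.20889763; term = 0.20889763²·(1 − 0.22807018)·2138000/1963 = 36.688692.
Sum = 680.06302.
SE = √(680.06302) = 26.08.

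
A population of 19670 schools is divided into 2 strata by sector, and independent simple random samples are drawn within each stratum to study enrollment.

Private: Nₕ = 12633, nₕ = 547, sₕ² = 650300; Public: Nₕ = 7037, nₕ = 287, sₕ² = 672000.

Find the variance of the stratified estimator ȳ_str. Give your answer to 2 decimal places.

756.60

Var(ȳ_str) = Σₕ Wₕ²(1 − fₕ)sₕ²/nₕ with Wₕ = Nₕ/N, N = 19670.
Private: Wₕ = 0.64224708; term = 0.64224708²·(1 − 0.04329930)·650300/547 = 469.14468.
Public: Wₕ = 0.35775292; term = 0.35775292²·(1 − 0.04078443)·672000/287 = 287.45507.
Sum = 756.59975.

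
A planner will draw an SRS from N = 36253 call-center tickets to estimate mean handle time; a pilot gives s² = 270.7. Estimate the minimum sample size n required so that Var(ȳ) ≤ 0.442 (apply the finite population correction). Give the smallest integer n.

Without fpc, n₀ = s²/D = 270.7/0.442 = 612.4434.
With fpc, (1 − n/N)·s²/n ≤ D requires n ≥ n₀/(1 + n₀/N) = 612.4434/(1 + 612.4434/36253) = 602.2689.
Rounding up, n = 603.

603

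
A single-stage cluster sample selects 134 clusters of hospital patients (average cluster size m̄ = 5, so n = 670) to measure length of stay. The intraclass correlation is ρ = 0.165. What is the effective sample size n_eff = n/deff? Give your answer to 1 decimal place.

403.6

deff = 1 + (5 − 1)·0.165 = 1 + 0.66 = 1.66.
n_eff = 670 / 1.66 = 403.6.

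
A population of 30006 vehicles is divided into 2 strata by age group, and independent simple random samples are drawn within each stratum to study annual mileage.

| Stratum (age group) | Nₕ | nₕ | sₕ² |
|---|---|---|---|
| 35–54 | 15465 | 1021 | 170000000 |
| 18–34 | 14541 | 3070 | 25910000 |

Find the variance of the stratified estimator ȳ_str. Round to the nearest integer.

42873

Var(ȳ_str) = Σₕ Wₕ²(1 − fₕ)sₕ²/nₕ with Wₕ = Nₕ/N, N = 30006.
35–54: Wₕ = 0.51539692; term = 0.51539692²·(1 − 0.06602005)·170000000/1021 = 41308.971.
18–34: Wₕ = 0.48460308; term = 0.48460308²·(1 − 0.21112716)·25910000/3070 = 1563.5378.
Sum = 42872.509.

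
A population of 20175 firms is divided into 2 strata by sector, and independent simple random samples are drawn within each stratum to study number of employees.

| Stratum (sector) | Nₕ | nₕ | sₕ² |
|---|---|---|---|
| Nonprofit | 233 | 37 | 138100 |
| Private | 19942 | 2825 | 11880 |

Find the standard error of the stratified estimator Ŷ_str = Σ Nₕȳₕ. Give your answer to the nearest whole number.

40074

Var(Ŷ_str) = Σₕ Nₕ²(1 − fₕ)sₕ²/nₕ.
Nonprofit: 233²·(1 − 37/233)·138100/37 = 1.7045272 × 10^8.
Private: 19942²·(1 − 2825/19942)·11880/2825 = 1.4354708 × 10^9.
Sum = 1.6059235 × 10^9.
SE = √(1.6059235 × 10^9) = 40074.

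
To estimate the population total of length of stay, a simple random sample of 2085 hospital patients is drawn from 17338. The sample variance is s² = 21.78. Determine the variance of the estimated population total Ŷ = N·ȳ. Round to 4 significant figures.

2.763 × 10^6

Var(Ŷ) = N²·Var(ȳ) = N²·(1 − n/N)·s²/n.
f = 2085/17338 = 0.12025608; Var(ȳ) = 0.87974392·21.78/2085 = 0.0091898429.
Var(Ŷ) = 17338² · 0.0091898429 = 2.7625242 × 10^6.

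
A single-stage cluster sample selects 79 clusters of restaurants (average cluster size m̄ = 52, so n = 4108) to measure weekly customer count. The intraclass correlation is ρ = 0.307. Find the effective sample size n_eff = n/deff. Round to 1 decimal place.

deff = 1 + (52 − 1)·0.307 = 1 + 15.657 = 16.657.
n_eff = 4108 / 16.657 = 246.6.

246.6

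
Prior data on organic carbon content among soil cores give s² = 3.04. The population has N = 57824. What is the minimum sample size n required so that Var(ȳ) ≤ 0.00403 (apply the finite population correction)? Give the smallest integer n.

Without fpc, n₀ = s²/D = 3.04/0.00403 = 754.3424.
With fpc, (1 − n/N)·s²/n ≤ D requires n ≥ n₀/(1 + n₀/N) = 754.3424/(1 + 754.3424/57824) = 744.6284.
Rounding up, n = 745.

745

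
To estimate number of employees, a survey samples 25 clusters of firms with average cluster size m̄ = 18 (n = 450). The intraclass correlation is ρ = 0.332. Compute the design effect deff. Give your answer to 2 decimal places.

6.64

deff = 1 + (18 − 1)·0.332 = 1 + 5.644 = 6.644.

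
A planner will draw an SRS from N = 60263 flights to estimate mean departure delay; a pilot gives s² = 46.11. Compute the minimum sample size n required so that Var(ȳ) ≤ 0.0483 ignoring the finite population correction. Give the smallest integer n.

955

Without fpc, n₀ = s²/D = 46.11/0.0483 = 954.6584.
Rounding up, n = 955.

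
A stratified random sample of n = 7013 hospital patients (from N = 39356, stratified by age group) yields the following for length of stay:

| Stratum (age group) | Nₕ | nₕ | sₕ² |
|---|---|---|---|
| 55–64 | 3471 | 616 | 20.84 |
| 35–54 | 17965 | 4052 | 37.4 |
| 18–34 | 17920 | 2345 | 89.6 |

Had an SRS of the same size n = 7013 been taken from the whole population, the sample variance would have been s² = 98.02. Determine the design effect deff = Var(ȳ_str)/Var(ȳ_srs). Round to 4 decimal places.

Var(ȳ_str) = Σ Wₕ²(1−fₕ)sₕ²/nₕ with Wₕ = Nₕ/39356:
  55–64: (3471/39356)²·(1−616/3471)·20.84/616 = 2.1644912 × 10^-4
  35–54: (17965/39356)²·(1−4052/17965)·37.4/4052 = 0.001489458
  18–34: (17920/39356)²·(1−2345/17920)·89.6/2345 = 0.0068850852
  → Var(ȳ_str) = 0.0085909923.
Var(ȳ_srs) = (1 − 7013/39356)·98.02/7013 = 0.011486301.
deff = 0.0085909923 / 0.011486301 = 0.7479.

0.7479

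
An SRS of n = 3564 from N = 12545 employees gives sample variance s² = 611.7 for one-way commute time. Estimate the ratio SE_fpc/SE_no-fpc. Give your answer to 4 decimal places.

f = n/N = 3564/12545 = 0.28409725.
SE_no-fpc = √(s²/n) = 0.41428613; SE_fpc = √((1−f)s²/n) = 0.35053179.
Ratio = √(1−f) = 0.84611037.

0.8461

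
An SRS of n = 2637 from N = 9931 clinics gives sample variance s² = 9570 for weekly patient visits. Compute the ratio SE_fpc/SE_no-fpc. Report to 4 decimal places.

0.8570

f = n/N = 2637/9931 = 0.26553217.
SE_no-fpc = √(s²/n) = 1.905026; SE_fpc = √((1−f)s²/n) = 1.6326282.
Ratio = √(1−f) = 0.85701098.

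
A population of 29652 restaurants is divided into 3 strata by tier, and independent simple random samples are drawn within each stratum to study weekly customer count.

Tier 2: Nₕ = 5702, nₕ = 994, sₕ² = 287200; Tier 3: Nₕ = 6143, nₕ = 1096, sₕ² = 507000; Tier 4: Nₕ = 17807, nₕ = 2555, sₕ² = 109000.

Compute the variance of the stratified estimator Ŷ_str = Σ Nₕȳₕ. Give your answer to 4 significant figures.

Var(Ŷ_str) = Σₕ Nₕ²(1 − fₕ)sₕ²/nₕ.
Tier 2: 5702²·(1 − 994/5702)·287200/994 = 7.7564272 × 10^9.
Tier 3: 6143²·(1 − 1096/6143)·507000/1096 = 1.434205 × 10^10.
Tier 4: 17807²·(1 − 2555/17807)·109000/2555 = 1.1586524 × 10^10.
Sum = 3.3685001 × 10^10.

3.369 × 10^10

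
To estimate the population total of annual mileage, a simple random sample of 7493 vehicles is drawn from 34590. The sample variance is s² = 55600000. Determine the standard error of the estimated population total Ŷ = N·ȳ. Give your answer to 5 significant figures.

Var(Ŷ) = N²·Var(ȳ) = N²·(1 − n/N)·s²/n.
f = 7493/34590 = 0.21662330; Var(ȳ) = 0.78337670·55600000/7493 = 5812.8579.
Var(Ŷ) = 34590² · 5812.8579 = 6.954899 × 10^12.
SE(Ŷ) = √(6.954899 × 10^12) = 2.6372 × 10^6.

2.6372 × 10^6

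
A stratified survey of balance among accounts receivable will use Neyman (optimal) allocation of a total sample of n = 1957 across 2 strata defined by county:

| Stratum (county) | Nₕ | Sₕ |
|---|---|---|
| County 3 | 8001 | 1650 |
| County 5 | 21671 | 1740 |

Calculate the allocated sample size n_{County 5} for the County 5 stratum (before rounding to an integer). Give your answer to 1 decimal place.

Neyman allocation: nₕ = n·NₕSₕ / Σⱼ NⱼSⱼ.
Σ NⱼSⱼ = 8001·1650 + 21671·1740 = 5.090919 × 10^7.
n_{County 5} = 1957·21671·1740 / (5.090919 × 10^7) = 1449.5.

1449.5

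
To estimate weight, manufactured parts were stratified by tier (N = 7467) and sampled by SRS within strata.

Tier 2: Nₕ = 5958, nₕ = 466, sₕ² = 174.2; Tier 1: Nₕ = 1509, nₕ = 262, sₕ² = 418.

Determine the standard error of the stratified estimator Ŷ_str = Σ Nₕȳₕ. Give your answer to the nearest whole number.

3903

Var(Ŷ_str) = Σₕ Nₕ²(1 − fₕ)sₕ²/nₕ.
Tier 2: 5958²·(1 − 466/5958)·174.2/466 = 1.2231881 × 10^7.
Tier 1: 1509²·(1 − 262/1509)·418/262 = 3.0021382 × 10^6.
Sum = 1.5234019 × 10^7.
SE = √(1.5234019 × 10^7) = 3903.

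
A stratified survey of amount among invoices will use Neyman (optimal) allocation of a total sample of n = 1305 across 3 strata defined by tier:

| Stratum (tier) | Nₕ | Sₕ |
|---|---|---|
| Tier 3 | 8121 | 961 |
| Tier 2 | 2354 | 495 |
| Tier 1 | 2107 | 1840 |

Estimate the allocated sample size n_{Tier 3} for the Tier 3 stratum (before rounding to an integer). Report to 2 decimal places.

Neyman allocation: nₕ = n·NₕSₕ / Σⱼ NⱼSⱼ.
Σ NⱼSⱼ = 8121·961 + 2354·495 + 2107·1840 = 1.2846391 × 10^7.
n_{Tier 3} = 1305·8121·961 / (1.2846391 × 10^7) = 792.80.

792.80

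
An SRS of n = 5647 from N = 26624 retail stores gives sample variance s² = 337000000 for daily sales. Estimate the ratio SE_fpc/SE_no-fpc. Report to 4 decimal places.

f = n/N = 5647/26624 = 0.21210186.
SE_no-fpc = √(s²/n) = 244.29021; SE_fpc = √((1−f)s²/n) = 216.84085.
Ratio = √(1−f) = 0.88763626.

0.8876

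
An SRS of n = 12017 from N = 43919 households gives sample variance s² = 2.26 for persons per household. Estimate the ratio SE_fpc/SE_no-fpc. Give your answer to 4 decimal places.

f = n/N = 12017/43919 = 0.27361734.
SE_no-fpc = √(s²/n) = 0.013713749; SE_fpc = √((1−f)s²/n) = 0.011687966.
Ratio = √(1−f) = 0.85228086.

0.8523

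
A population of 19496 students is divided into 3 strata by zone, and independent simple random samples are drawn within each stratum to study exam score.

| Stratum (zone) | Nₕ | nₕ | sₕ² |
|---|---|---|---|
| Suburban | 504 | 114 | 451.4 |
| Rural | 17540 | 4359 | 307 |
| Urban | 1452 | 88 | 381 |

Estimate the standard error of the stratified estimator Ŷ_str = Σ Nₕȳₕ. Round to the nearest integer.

Var(Ŷ_str) = Σₕ Nₕ²(1 − fₕ)sₕ²/nₕ.
Suburban: 504²·(1 − 114/504)·451.4/114 = 778308.63.
Rural: 17540²·(1 − 4359/17540)·307/4359 = 1.6282814 × 10^7.
Urban: 1452²·(1 − 88/1452)·381/88 = 8.574786 × 10^6.
Sum = 2.5635909 × 10^7.
SE = √(2.5635909 × 10^7) = 5063.

5063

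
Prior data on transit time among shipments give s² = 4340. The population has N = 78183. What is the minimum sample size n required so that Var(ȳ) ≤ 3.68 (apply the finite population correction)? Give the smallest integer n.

Without fpc, n₀ = s²/D = 4340/3.68 = 1179.3478.
With fpc, (1 − n/N)·s²/n ≤ D requires n ≥ n₀/(1 + n₀/N) = 1179.3478/(1 + 1179.3478/78183) = 1161.8223.
Rounding up, n = 1162.

1162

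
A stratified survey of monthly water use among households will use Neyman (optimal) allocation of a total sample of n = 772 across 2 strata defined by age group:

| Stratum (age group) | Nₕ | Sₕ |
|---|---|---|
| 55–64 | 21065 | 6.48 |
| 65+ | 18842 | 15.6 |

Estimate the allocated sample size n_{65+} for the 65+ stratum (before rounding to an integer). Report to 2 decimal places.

527.18

Neyman allocation: nₕ = n·NₕSₕ / Σⱼ NⱼSⱼ.
Σ NⱼSⱼ = 21065·6.48 + 18842·15.6 = 430436.4.
n_{65+} = 772·18842·15.6 / 430436.4 = 527.18.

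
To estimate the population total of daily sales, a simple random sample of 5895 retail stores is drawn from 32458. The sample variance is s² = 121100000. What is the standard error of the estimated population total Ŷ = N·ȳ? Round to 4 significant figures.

Var(Ŷ) = N²·Var(ȳ) = N²·(1 − n/N)·s²/n.
f = 5895/32458 = 0.18161932; Var(ȳ) = 0.81838068·121100000/5895 = 16811.857.
Var(Ŷ) = 32458² · 16811.857 = 1.7711657 × 10^13.
SE(Ŷ) = √(1.7711657 × 10^13) = 4.209 × 10^6.

4.209 × 10^6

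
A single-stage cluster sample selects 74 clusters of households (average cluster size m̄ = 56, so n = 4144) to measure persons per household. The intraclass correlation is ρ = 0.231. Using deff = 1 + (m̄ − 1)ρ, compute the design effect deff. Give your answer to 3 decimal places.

13.705

deff = 1 + (56 − 1)·0.231 = 1 + 12.705 = 13.705.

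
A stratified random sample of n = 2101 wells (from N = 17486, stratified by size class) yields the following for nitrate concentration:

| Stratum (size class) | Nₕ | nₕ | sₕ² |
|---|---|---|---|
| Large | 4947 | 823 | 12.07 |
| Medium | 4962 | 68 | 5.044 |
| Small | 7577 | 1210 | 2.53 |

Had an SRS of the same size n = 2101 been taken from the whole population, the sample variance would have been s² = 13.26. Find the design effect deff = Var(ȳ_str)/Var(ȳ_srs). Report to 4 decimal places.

Var(ȳ_str) = Σ Wₕ²(1−fₕ)sₕ²/nₕ with Wₕ = Nₕ/17486:
  Large: (4947/17486)²·(1−823/4947)·12.07/823 = 9.7855909 × 10^-4
  Medium: (4962/17486)²·(1−68/4962)·5.044/68 = 0.0058912295
  Small: (7577/17486)²·(1−1210/7577)·2.53/1210 = 3.2990306 × 10^-4
  → Var(ȳ_str) = 0.0071996917.
Var(ȳ_srs) = (1 − 2101/17486)·13.26/2101 = 0.0055529594.
deff = 0.0071996917 / 0.0055529594 = 1.2966.

1.2966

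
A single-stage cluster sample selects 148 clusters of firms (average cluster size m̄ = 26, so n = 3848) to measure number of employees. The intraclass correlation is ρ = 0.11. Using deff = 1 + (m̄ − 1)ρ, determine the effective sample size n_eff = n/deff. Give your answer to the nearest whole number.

deff = 1 + (26 − 1)·0.11 = 1 + 2.75 = 3.75.
n_eff = 3848 / 3.75 = 1026.

1026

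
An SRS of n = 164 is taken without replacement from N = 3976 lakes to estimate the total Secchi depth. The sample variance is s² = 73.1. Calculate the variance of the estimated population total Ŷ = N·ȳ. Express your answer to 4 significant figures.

6.756 × 10^6

Var(Ŷ) = N²·Var(ȳ) = N²·(1 − n/N)·s²/n.
f = 164/3976 = 0.04124748; Var(ȳ) = 0.95875252·73.1/164 = 0.4273464.
Var(Ŷ) = 3976² · 0.4273464 = 6.755738 × 10^6.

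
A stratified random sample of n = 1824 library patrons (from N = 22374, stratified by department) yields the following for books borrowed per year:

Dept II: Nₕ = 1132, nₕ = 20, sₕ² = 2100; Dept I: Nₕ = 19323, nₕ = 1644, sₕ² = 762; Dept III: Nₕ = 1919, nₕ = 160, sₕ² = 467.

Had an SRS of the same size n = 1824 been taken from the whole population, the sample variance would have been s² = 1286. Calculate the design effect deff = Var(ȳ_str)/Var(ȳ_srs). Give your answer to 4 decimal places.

0.9266

Var(ȳ_str) = Σ Wₕ²(1−fₕ)sₕ²/nₕ with Wₕ = Nₕ/22374:
  Dept II: (1132/22374)²·(1−20/1132)·2100/20 = 0.26402998
  Dept I: (19323/22374)²·(1−1644/19323)·762/1644 = 0.31629923
  Dept III: (1919/22374)²·(1−160/1919)·467/160 = 0.019681149
  → Var(ȳ_str) = 0.60001036.
Var(ȳ_srs) = (1 − 1824/22374)·1286/1824 = 0.64756643.
deff = 0.60001036 / 0.64756643 = 0.9266.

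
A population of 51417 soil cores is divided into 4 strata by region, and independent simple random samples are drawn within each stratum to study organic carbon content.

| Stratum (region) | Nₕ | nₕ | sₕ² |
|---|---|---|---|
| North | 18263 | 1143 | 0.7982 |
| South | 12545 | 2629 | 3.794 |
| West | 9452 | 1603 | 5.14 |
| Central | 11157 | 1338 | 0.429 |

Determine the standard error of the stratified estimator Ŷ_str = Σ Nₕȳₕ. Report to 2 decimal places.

Var(Ŷ_str) = Σₕ Nₕ²(1 − fₕ)sₕ²/nₕ.
North: 18263²·(1 − 1143/18263)·0.7982/1143 = 218344.06.
South: 12545²·(1 − 2629/12545)·3.794/2629 = 179520.45.
West: 9452²·(1 − 1603/9452)·5.14/1603 = 237885.32.
Central: 11157²·(1 − 1338/11157)·0.429/1338 = 35124.963.
Sum = 670874.79.
SE = √(670874.79) = 819.07.

819.07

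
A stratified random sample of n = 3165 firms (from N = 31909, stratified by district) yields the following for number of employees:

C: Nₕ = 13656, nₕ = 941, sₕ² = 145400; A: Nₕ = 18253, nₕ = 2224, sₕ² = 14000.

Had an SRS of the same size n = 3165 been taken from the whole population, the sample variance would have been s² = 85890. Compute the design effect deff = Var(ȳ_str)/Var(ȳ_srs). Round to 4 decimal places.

1.1519

Var(ȳ_str) = Σ Wₕ²(1−fₕ)sₕ²/nₕ with Wₕ = Nₕ/31909:
  C: (13656/31909)²·(1−941/13656)·145400/941 = 26.350464
  A: (18253/31909)²·(1−2224/18253)·14000/2224 = 1.8088708
  → Var(ȳ_str) = 28.159335.
Var(ȳ_srs) = (1 − 3165/31909)·85890/3165 = 24.445724.
deff = 28.159335 / 24.445724 = 1.1519.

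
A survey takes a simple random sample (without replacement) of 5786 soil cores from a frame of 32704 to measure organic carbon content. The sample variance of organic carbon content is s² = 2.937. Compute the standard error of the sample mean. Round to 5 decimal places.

0.02044

Under SRS without replacement, Var(ȳ) = (1 − f)·s²/n with f = n/N = 5786/32704 = 0.17692025.
Var(ȳ) = (1 − 0.17692025)·2.937/5786 = 0.82307975·5.0760456 × 10^-4 = 4.1779903 × 10^-4.
SE(ȳ) = √(4.1779903 × 10^-4) = 0.02044.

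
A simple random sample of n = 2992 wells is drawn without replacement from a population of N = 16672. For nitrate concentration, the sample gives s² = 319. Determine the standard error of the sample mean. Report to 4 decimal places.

Under SRS without replacement, Var(ȳ) = (1 − f)·s²/n with f = n/N = 2992/16672 = 0.17946257.
Var(ȳ) = (1 − 0.17946257)·319/2992 = 0.82053743·0.10661765 = 0.08748377.
SE(ȳ) = √(0.08748377) = 0.2958.

0.2958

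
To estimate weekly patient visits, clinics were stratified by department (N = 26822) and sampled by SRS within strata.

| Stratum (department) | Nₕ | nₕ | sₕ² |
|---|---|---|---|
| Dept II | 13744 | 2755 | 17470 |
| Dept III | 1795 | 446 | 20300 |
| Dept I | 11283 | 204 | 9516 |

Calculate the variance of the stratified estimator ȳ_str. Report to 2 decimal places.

9.59

Var(ȳ_str) = Σₕ Wₕ²(1 − fₕ)sₕ²/nₕ with Wₕ = Nₕ/N, N = 26822.
Dept II: Wₕ = 0.51241518; term = 0.51241518²·(1 − 0.20045111)·17470/2755 = 1.3312521.
Dept III: Wₕ = 0.06692268; term = 0.06692268²·(1 − 0.24846797)·20300/446 = 0.15319877.
Dept I: Wₕ = 0.42066214; term = 0.42066214²·(1 − 0.01808030)·9516/204 = 8.1052628.
Sum = 9.5897137.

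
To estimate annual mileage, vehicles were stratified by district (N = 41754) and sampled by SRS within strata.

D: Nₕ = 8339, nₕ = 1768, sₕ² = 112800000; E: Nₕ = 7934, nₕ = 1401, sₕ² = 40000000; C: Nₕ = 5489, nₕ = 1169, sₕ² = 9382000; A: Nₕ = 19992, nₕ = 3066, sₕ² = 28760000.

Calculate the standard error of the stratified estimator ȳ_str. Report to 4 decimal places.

69.1662

Var(ȳ_str) = Σₕ Wₕ²(1 − fₕ)sₕ²/nₕ with Wₕ = Nₕ/N, N = 41754.
D: Wₕ = 0.19971739; term = 0.19971739²·(1 − 0.21201583)·112800000/1768 = 2005.285.
E: Wₕ = 0.19001772; term = 0.19001772²·(1 − 0.17658180)·40000000/1401 = 848.84919.
C: Wₕ = 0.13146046; term = 0.13146046²·(1 − 0.21297140)·9382000/1169 = 109.15955.
A: Wₕ = 0.47880443; term = 0.47880443²·(1 − 0.15336134)·28760000/3066 = 1820.6696.
Sum = 4783.9633.
SE = √(4783.9633) = 69.1662.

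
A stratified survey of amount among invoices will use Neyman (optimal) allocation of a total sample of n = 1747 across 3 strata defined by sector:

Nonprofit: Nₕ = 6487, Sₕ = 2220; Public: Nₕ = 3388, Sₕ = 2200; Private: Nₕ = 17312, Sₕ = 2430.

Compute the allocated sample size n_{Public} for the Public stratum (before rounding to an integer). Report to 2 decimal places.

Neyman allocation: nₕ = n·NₕSₕ / Σⱼ NⱼSⱼ.
Σ NⱼSⱼ = 6487·2220 + 3388·2200 + 17312·2430 = 6.39229 × 10^7.
n_{Public} = 1747·3388·2200 / (6.39229 × 10^7) = 203.71.

203.71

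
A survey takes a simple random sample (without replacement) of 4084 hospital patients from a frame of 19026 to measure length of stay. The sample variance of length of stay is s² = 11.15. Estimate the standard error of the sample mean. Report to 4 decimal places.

Under SRS without replacement, Var(ȳ) = (1 − f)·s²/n with f = n/N = 4084/19026 = 0.21465363.
Var(ȳ) = (1 − 0.21465363)·11.15/4084 = 0.78534637·0.0027301665 = 0.0021441263.
SE(ȳ) = √(0.0021441263) = 0.0463.

0.0463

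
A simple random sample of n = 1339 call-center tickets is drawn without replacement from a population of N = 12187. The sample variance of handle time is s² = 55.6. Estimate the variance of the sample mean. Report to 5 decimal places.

0.03696

Under SRS without replacement, Var(ȳ) = (1 − f)·s²/n with f = n/N = 1339/12187 = 0.10987117.
Var(ȳ) = (1 − 0.10987117)·55.6/1339 = 0.89012883·0.041523525 = 0.036961287.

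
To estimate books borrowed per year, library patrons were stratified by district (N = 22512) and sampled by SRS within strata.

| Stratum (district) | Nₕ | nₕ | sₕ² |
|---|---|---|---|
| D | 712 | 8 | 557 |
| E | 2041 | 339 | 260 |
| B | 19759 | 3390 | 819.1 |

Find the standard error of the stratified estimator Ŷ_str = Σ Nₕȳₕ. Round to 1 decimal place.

10757.0

Var(Ŷ_str) = Σₕ Nₕ²(1 − fₕ)sₕ²/nₕ.
D: 712²·(1 − 8/712)·557/8 = 3.4899392 × 10^7.
E: 2041²·(1 − 339/2041)·260/339 = 2.6642576 × 10^6.
B: 19759²·(1 − 3390/19759)·819.1/3390 = 7.8149164 × 10^7.
Sum = 1.1571281 × 10^8.
SE = √(1.1571281 × 10^8) = 10757.0.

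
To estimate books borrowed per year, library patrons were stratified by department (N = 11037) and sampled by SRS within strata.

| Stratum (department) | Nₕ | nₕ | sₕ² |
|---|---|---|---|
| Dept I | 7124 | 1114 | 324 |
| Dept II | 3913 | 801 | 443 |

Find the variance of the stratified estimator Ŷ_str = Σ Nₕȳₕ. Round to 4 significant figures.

1.919 × 10^7

Var(Ŷ_str) = Σₕ Nₕ²(1 − fₕ)sₕ²/nₕ.
Dept I: 7124²·(1 − 1114/7124)·324/1114 = 1.2452547 × 10^7.
Dept II: 3913²·(1 − 801/3913)·443/801 = 6.7347371 × 10^6.
Sum = 1.9187284 × 10^7.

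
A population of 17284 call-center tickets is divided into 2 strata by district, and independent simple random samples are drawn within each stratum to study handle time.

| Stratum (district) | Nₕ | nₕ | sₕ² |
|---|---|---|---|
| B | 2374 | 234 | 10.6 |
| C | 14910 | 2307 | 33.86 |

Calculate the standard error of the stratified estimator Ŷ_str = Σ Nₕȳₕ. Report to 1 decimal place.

1728.6

Var(Ŷ_str) = Σₕ Nₕ²(1 − fₕ)sₕ²/nₕ.
B: 2374²·(1 − 234/2374)·10.6/234 = 230135.97.
C: 14910²·(1 − 2307/14910)·33.86/2307 = 2.7579789 × 10^6.
Sum = 2.9881149 × 10^6.
SE = √(2.9881149 × 10^6) = 1728.6.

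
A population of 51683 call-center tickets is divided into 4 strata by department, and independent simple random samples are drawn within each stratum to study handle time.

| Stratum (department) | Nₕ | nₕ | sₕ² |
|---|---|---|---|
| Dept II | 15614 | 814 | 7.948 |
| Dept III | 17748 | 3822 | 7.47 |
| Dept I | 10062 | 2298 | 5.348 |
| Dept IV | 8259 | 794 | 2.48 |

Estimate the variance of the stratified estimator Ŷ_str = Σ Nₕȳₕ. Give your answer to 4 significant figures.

3.114 × 10^6

Var(Ŷ_str) = Σₕ Nₕ²(1 − fₕ)sₕ²/nₕ.
Dept II: 15614²·(1 − 814/15614)·7.948/814 = 2.2563649 × 10^6.
Dept III: 17748²·(1 − 3822/17748)·7.47/3822 = 483065.18.
Dept I: 10062²·(1 − 2298/10062)·5.348/2298 = 181807.26.
Dept IV: 8259²·(1 − 794/8259)·2.48/794 = 192569.92.
Sum = 3.1138073 × 10^6.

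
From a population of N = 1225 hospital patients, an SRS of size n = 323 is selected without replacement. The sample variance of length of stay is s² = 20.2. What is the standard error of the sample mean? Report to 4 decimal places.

Under SRS without replacement, Var(ȳ) = (1 − f)·s²/n with f = n/N = 323/1225 = 0.26367347.
Var(ȳ) = (1 − 0.26367347)·20.2/323 = 0.73632653·0.0625387 = 0.046048904.
SE(ȳ) = √(0.046048904) = 0.2146.

0.2146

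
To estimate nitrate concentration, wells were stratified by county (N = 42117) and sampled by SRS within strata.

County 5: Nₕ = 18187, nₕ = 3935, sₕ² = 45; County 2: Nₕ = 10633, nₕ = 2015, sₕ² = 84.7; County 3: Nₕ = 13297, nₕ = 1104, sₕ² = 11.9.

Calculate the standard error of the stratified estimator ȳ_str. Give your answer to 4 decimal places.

0.0695

Var(ȳ_str) = Σₕ Wₕ²(1 − fₕ)sₕ²/nₕ with Wₕ = Nₕ/N, N = 42117.
County 5: Wₕ = 0.43182088; term = 0.43182088²·(1 − 0.21636334)·45/3935 = 0.0016710514.
County 2: Wₕ = 0.25246338; term = 0.25246338²·(1 − 0.18950437)·84.7/2015 = 0.0021714799.
County 3: Wₕ = 0.31571574; term = 0.31571574²·(1 − 0.08302625)·11.9/1104 = 9.8520651 × 10^-4.
Sum = 0.0048277378.
SE = √(0.0048277378) = 0.0695.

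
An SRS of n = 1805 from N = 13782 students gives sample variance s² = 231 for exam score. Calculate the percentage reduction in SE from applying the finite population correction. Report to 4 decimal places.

6.7781

f = n/N = 1805/13782 = 0.13096793.
SE_no-fpc = √(s²/n) = 0.3577399; SE_fpc = √((1−f)s²/n) = 0.3334919.
Ratio = √(1−f) = 0.93221890. Reduction = 100·(1 − 0.93221890) = 6.7781%.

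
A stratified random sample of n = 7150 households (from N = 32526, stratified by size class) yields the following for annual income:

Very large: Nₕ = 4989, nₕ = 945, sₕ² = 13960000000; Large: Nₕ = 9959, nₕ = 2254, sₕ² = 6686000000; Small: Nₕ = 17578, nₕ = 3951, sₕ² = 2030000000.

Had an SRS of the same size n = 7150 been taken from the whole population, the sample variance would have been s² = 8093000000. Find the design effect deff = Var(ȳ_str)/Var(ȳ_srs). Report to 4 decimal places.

Var(ȳ_str) = Σ Wₕ²(1−fₕ)sₕ²/nₕ with Wₕ = Nₕ/32526:
  Very large: (4989/32526)²·(1−945/4989)·13960000000/945 = 281719.52
  Large: (9959/32526)²·(1−2254/9959)·6686000000/2254 = 215149.09
  Small: (17578/32526)²·(1−3951/17578)·2030000000/3951 = 116331.52
  → Var(ȳ_str) = 613200.13.
Var(ȳ_srs) = (1 − 7150/32526)·8093000000/7150 = 883071.78.
deff = 613200.13 / 883071.78 = 0.6944.

0.6944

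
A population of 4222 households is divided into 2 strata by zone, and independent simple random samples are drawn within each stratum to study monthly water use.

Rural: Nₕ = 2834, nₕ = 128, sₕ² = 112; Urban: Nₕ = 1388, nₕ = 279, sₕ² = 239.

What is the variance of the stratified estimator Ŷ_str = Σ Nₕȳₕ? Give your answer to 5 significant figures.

Var(Ŷ_str) = Σₕ Nₕ²(1 − fₕ)sₕ²/nₕ.
Rural: 2834²·(1 − 128/2834)·112/128 = 6.7102035 × 10^6.
Urban: 1388²·(1 − 279/1388)·239/279 = 1.318605 × 10^6.
Sum = 8.0288085 × 10^6.

8.0288 × 10^6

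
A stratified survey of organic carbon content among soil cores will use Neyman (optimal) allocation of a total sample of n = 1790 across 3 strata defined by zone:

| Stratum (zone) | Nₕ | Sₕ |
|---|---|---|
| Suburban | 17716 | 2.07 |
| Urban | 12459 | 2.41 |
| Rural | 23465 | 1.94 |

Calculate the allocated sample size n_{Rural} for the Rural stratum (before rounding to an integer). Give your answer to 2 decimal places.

726.11

Neyman allocation: nₕ = n·NₕSₕ / Σⱼ NⱼSⱼ.
Σ NⱼSⱼ = 17716·2.07 + 12459·2.41 + 23465·1.94 = 112220.41.
n_{Rural} = 1790·23465·1.94 / 112220.41 = 726.11.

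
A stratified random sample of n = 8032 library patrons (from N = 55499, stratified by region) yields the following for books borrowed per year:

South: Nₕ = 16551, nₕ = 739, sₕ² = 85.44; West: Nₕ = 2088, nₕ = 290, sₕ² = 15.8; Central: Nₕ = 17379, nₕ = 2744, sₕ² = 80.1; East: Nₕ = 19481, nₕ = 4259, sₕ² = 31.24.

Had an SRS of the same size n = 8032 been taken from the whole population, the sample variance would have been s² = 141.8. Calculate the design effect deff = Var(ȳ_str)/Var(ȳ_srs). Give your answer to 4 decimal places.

0.8614

Var(ȳ_str) = Σ Wₕ²(1−fₕ)sₕ²/nₕ with Wₕ = Nₕ/55499:
  South: (16551/55499)²·(1−739/16551)·85.44/739 = 0.0098233028
  West: (2088/55499)²·(1−290/2088)·15.8/290 = 6.640625 × 10^-5
  Central: (17379/55499)²·(1−2744/17379)·80.1/2744 = 0.002410436
  East: (19481/55499)²·(1−4259/19481)·31.24/4259 = 7.0618101 × 10^-4
  → Var(ȳ_str) = 0.013006326.
Var(ȳ_srs) = (1 − 8032/55499)·141.8/8032 = 0.015099381.
deff = 0.013006326 / 0.015099381 = 0.8614.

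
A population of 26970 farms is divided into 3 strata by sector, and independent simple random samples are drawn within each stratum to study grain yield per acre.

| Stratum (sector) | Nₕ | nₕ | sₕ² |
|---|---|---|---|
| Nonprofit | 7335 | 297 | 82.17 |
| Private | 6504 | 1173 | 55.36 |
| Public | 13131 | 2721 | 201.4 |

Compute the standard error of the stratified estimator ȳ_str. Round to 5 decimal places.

0.18920

Var(ȳ_str) = Σₕ Wₕ²(1 − fₕ)sₕ²/nₕ with Wₕ = Nₕ/N, N = 26970.
Nonprofit: Wₕ = 0.27196885; term = 0.27196885²·(1 − 0.04049080)·82.17/297 = 0.019635607.
Private: Wₕ = 0.24115684; term = 0.24115684²·(1 − 0.18035055)·55.36/1173 = 0.0022497041.
Public: Wₕ = 0.48687430; term = 0.48687430²·(1 − 0.20721956)·201.4/2721 = 0.013909694.
Sum = 0.035795005.
SE = √(0.035795005) = 0.18920.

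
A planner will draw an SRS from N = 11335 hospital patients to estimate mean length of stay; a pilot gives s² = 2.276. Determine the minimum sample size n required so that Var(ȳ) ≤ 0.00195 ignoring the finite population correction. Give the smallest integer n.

Without fpc, n₀ = s²/D = 2.276/0.00195 = 1167.1795.
Rounding up, n = 1168.

1168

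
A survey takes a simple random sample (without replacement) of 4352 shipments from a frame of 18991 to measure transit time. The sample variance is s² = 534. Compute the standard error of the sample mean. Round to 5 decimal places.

0.30754

Under SRS without replacement, Var(ȳ) = (1 − f)·s²/n with f = n/N = 4352/18991 = 0.22916118.
Var(ȳ) = (1 − 0.22916118)·534/4352 = 0.77083882·0.12270221 = 0.094583623.
SE(ȳ) = √(0.094583623) = 0.30754.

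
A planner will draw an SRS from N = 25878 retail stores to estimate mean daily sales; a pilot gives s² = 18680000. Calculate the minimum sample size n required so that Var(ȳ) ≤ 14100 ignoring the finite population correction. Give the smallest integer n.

1325

Without fpc, n₀ = s²/D = 18680000/14100 = 1324.8227.
Rounding up, n = 1325.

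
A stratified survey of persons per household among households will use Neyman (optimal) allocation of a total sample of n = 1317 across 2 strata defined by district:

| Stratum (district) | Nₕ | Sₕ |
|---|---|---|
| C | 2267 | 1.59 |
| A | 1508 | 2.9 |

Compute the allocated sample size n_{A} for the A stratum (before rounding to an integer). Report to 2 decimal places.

Neyman allocation: nₕ = n·NₕSₕ / Σⱼ NⱼSⱼ.
Σ NⱼSⱼ = 2267·1.59 + 1508·2.9 = 7977.73.
n_{A} = 1317·1508·2.9 / 7977.73 = 721.95.

721.95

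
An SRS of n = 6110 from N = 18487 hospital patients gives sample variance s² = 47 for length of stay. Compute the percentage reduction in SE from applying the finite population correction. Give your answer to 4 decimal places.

18.1772

f = n/N = 6110/18487 = 0.33050252.
SE_no-fpc = √(s²/n) = 0.087705802; SE_fpc = √((1−f)s²/n) = 0.071763366.
Ratio = √(1−f) = 0.81822826. Reduction = 100·(1 − 0.81822826) = 18.1772%.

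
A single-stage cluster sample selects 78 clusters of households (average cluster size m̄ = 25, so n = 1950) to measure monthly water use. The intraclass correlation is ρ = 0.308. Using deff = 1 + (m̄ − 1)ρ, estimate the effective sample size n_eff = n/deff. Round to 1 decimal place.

deff = 1 + (25 − 1)·0.308 = 1 + 7.392 = 8.392.
n_eff = 1950 / 8.392 = 232.4.

232.4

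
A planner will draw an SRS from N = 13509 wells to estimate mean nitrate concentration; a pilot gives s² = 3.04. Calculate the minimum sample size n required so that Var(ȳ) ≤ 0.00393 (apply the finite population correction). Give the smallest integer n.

732

Without fpc, n₀ = s²/D = 3.04/0.00393 = 773.5369.
With fpc, (1 − n/N)·s²/n ≤ D requires n ≥ n₀/(1 + n₀/N) = 773.5369/(1 + 773.5369/13509) = 731.6424.
Rounding up, n = 732.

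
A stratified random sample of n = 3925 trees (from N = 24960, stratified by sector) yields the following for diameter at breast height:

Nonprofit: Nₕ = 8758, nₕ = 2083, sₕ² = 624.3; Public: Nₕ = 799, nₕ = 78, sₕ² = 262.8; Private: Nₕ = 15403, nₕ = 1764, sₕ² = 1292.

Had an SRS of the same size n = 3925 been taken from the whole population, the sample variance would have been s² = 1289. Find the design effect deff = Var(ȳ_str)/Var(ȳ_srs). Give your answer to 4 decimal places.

1.0053

Var(ȳ_str) = Σ Wₕ²(1−fₕ)sₕ²/nₕ with Wₕ = Nₕ/24960:
  Nonprofit: (8758/24960)²·(1−2083/8758)·624.3/2083 = 0.028123613
  Public: (799/24960)²·(1−78/799)·262.8/78 = 0.0031154705
  Private: (15403/24960)²·(1−1764/15403)·1292/1764 = 0.24698047
  → Var(ȳ_str) = 0.27821955.
Var(ȳ_srs) = (1 − 3925/24960)·1289/3925 = 0.27676502.
deff = 0.27821955 / 0.27676502 = 1.0053.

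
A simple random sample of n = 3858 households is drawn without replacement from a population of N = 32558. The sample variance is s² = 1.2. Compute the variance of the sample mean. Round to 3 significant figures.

2.74 × 10^-4

Under SRS without replacement, Var(ȳ) = (1 − f)·s²/n with f = n/N = 3858/32558 = 0.11849622.
Var(ȳ) = (1 − 0.11849622)·1.2/3858 = 0.88150378·3.1104199 × 10^-4 = 2.7418469 × 10^-4.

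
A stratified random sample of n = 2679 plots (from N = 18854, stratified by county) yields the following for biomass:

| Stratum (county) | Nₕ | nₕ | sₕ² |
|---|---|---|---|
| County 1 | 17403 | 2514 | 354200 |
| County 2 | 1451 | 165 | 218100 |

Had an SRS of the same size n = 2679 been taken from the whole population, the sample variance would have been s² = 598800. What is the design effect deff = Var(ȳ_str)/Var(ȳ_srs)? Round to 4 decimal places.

Var(ȳ_str) = Σ Wₕ²(1−fₕ)sₕ²/nₕ with Wₕ = Nₕ/18854:
  County 1: (17403/18854)²·(1−2514/17403)·354200/2514 = 102.69893
  County 2: (1451/18854)²·(1−165/1451)·218100/165 = 6.9386199
  → Var(ȳ_str) = 109.63755.
Var(ȳ_srs) = (1 − 2679/18854)·598800/2679 = 191.7564.
deff = 109.63755 / 191.7564 = 0.5718.

0.5718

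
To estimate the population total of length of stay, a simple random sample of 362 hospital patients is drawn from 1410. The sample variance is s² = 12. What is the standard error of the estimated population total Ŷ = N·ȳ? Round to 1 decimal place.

Var(Ŷ) = N²·Var(ȳ) = N²·(1 − n/N)·s²/n.
f = 362/1410 = 0.25673759; Var(ȳ) = 0.74326241·12/362 = 0.024638533.
Var(Ŷ) = 1410² · 0.024638533 = 48983.867.
SE(Ŷ) = √(48983.867) = 221.3.

221.3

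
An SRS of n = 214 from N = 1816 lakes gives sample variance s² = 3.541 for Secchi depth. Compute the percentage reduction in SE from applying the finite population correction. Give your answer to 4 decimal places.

f = n/N = 214/1816 = 0.11784141.
SE_no-fpc = √(s²/n) = 0.12863409; SE_fpc = √((1−f)s²/n) = 0.12081738.
Ratio = √(1−f) = 0.93923298. Reduction = 100·(1 − 0.93923298) = 6.0767%.

6.0767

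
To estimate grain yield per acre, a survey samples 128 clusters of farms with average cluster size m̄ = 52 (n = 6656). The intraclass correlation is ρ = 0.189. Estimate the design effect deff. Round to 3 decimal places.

deff = 1 + (52 − 1)·0.189 = 1 + 9.639 = 10.639.

10.639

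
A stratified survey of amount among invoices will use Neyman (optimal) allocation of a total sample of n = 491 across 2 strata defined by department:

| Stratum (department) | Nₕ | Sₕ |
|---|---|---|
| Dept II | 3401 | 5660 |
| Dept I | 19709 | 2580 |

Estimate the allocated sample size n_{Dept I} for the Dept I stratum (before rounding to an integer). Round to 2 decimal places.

356.17

Neyman allocation: nₕ = n·NₕSₕ / Σⱼ NⱼSⱼ.
Σ NⱼSⱼ = 3401·5660 + 19709·2580 = 7.009888 × 10^7.
n_{Dept I} = 491·19709·2580 / (7.009888 × 10^7) = 356.17.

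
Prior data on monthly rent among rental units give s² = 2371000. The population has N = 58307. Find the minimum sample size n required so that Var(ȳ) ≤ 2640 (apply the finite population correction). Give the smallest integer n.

885

Without fpc, n₀ = s²/D = 2371000/2640 = 898.1061.
With fpc, (1 − n/N)·s²/n ≤ D requires n ≥ n₀/(1 + n₀/N) = 898.1061/(1 + 898.1061/58307) = 884.4824.
Rounding up, n = 885.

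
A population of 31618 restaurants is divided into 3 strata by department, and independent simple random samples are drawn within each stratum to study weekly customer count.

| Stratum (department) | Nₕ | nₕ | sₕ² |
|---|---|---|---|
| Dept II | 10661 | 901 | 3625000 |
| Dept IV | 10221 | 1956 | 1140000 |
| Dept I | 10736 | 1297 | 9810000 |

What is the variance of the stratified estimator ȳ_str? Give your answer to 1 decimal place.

1234.7

Var(ȳ_str) = Σₕ Wₕ²(1 − fₕ)sₕ²/nₕ with Wₕ = Nₕ/N, N = 31618.
Dept II: Wₕ = 0.33718135; term = 0.33718135²·(1 − 0.08451365)·3625000/901 = 418.75711.
Dept IV: Wₕ = 0.32326523; term = 0.32326523²·(1 − 0.19137071)·1140000/1956 = 49.249685.
Dept I: Wₕ = 0.33955342; term = 0.33955342²·(1 − 0.12080849)·9810000/1297 = 766.70577.
Sum = 1234.7126.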